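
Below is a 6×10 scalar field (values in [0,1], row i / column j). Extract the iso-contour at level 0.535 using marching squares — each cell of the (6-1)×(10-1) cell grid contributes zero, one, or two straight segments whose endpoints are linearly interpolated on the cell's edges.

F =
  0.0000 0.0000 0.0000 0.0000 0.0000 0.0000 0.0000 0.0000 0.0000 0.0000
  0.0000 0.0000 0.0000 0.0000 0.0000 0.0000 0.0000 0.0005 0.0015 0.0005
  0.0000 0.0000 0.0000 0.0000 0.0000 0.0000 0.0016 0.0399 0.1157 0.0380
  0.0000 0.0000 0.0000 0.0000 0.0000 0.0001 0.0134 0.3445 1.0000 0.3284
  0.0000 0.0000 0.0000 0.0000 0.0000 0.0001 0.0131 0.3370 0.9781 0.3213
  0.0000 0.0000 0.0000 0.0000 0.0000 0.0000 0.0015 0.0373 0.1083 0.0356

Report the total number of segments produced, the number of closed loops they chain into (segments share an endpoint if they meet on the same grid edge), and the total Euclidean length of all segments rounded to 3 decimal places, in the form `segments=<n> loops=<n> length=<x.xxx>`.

segments=6 loops=1 length=5.457

cell (2,7): code 0100 → (2.474,8.000)–(3.000,7.291)
cell (2,8): code 1000 → (3.000,8.692)–(2.474,8.000)
cell (3,7): code 0110 → (3.000,7.291)–(4.000,7.309)
cell (3,8): code 1001 → (4.000,8.675)–(3.000,8.692)
cell (4,7): code 0010 → (4.000,7.309)–(4.509,8.000)
cell (4,8): code 0001 → (4.509,8.000)–(4.000,8.675)
total: 6 segments, chained into 1 closed loop(s), length Σ = 5.456747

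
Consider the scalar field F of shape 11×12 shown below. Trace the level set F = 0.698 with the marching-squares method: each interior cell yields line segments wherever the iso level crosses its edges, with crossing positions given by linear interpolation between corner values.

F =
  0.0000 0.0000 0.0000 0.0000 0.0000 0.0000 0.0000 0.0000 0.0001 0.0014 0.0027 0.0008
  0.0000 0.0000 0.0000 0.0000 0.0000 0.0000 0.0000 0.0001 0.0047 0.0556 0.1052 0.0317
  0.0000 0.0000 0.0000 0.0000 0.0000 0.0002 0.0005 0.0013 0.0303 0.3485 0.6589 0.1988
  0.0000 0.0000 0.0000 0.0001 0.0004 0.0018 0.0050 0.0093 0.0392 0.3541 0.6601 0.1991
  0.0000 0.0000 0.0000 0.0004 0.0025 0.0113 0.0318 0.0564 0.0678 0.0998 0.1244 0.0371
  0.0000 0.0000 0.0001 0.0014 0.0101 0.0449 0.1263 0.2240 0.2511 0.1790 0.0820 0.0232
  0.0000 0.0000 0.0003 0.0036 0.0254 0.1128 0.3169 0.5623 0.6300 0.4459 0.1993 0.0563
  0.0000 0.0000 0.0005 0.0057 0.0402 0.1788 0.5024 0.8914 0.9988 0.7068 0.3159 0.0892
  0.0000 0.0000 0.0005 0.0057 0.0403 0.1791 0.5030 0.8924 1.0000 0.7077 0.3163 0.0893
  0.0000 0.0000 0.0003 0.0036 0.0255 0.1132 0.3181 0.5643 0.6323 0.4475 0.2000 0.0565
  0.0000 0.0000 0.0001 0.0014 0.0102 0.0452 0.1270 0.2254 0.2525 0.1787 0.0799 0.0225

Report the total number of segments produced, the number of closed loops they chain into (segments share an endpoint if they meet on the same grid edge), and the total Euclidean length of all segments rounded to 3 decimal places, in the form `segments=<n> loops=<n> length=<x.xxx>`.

segments=10 loops=1 length=8.221

cell (6,6): code 0100 → (6.412,7.000)–(7.000,6.503)
cell (6,7): code 1100 → (6.184,8.000)–(6.412,7.000)
cell (6,8): code 1100 → (6.966,9.000)–(6.184,8.000)
cell (6,9): code 1000 → (7.000,9.023)–(6.966,9.000)
cell (7,6): code 0110 → (7.000,6.503)–(8.000,6.501)
cell (7,9): code 1001 → (8.000,9.025)–(7.000,9.023)
cell (8,6): code 0010 → (8.000,6.501)–(8.593,7.000)
cell (8,7): code 0011 → (8.593,7.000)–(8.821,8.000)
cell (8,8): code 0011 → (8.821,8.000)–(8.037,9.000)
cell (8,9): code 0001 → (8.037,9.000)–(8.000,9.025)
total: 10 segments, chained into 1 closed loop(s), length Σ = 8.221469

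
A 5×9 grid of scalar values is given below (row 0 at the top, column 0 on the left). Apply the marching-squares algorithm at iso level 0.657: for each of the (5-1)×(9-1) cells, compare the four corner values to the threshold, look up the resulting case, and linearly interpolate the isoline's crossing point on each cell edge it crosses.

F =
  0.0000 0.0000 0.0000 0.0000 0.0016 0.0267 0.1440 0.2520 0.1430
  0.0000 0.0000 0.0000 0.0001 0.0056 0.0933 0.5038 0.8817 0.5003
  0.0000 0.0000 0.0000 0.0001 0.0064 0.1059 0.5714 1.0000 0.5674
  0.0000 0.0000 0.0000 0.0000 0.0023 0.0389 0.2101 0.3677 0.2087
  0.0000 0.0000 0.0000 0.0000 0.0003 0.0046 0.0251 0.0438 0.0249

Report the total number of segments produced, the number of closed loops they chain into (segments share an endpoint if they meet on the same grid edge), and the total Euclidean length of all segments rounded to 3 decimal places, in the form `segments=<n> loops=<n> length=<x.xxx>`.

segments=6 loops=1 length=5.351

cell (0,6): code 0100 → (0.643,7.000)–(1.000,6.405)
cell (0,7): code 1000 → (1.000,7.589)–(0.643,7.000)
cell (1,6): code 0110 → (1.000,6.405)–(2.000,6.200)
cell (1,7): code 1001 → (2.000,7.793)–(1.000,7.589)
cell (2,6): code 0010 → (2.000,6.200)–(2.542,7.000)
cell (2,7): code 0001 → (2.542,7.000)–(2.000,7.793)
total: 6 segments, chained into 1 closed loop(s), length Σ = 5.351215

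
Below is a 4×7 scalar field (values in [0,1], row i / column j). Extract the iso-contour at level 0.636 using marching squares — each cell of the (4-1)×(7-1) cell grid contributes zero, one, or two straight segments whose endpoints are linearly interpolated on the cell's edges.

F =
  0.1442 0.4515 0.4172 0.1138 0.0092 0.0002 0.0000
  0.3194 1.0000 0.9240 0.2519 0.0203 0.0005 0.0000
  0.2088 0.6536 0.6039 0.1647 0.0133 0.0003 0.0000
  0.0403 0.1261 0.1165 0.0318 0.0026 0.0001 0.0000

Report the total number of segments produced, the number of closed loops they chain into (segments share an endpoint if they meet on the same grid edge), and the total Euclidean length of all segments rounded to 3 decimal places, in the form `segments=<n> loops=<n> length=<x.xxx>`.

cell (0,0): code 0100 → (0.336,1.000)–(1.000,0.465)
cell (0,1): code 1100 → (0.432,2.000)–(0.336,1.000)
cell (0,2): code 1000 → (1.000,2.429)–(0.432,2.000)
cell (1,0): code 0110 → (1.000,0.465)–(2.000,0.960)
cell (1,1): code 1011 → (2.000,1.354)–(1.900,2.000)
cell (1,2): code 0001 → (1.900,2.000)–(1.000,2.429)
cell (2,0): code 0010 → (2.000,0.960)–(2.033,1.000)
cell (2,1): code 0001 → (2.033,1.000)–(2.000,1.354)
total: 8 segments, chained into 1 closed loop(s), length Σ = 5.742108

segments=8 loops=1 length=5.742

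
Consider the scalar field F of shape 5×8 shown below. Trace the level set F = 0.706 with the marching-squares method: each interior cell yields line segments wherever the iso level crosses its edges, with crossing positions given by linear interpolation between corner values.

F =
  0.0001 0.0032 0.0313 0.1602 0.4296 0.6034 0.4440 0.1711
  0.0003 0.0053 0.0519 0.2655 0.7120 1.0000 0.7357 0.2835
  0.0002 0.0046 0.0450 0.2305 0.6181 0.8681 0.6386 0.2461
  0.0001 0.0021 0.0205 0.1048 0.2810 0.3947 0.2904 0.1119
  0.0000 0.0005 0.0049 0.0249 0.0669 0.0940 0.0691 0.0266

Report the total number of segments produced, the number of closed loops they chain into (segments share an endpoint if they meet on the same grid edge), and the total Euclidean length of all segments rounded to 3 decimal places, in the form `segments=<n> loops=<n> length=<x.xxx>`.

cell (0,3): code 0100 → (0.979,4.000)–(1.000,3.987)
cell (0,4): code 1100 → (0.259,5.000)–(0.979,4.000)
cell (0,5): code 1100 → (0.898,6.000)–(0.259,5.000)
cell (0,6): code 1000 → (1.000,6.066)–(0.898,6.000)
cell (1,3): code 0010 → (1.000,3.987)–(1.064,4.000)
cell (1,4): code 0111 → (1.064,4.000)–(2.000,4.352)
cell (1,5): code 1011 → (2.000,5.706)–(1.306,6.000)
cell (1,6): code 0001 → (1.306,6.000)–(1.000,6.066)
cell (2,4): code 0010 → (2.000,4.352)–(2.342,5.000)
cell (2,5): code 0001 → (2.342,5.000)–(2.000,5.706)
total: 10 segments, chained into 1 closed loop(s), length Σ = 6.215553

segments=10 loops=1 length=6.216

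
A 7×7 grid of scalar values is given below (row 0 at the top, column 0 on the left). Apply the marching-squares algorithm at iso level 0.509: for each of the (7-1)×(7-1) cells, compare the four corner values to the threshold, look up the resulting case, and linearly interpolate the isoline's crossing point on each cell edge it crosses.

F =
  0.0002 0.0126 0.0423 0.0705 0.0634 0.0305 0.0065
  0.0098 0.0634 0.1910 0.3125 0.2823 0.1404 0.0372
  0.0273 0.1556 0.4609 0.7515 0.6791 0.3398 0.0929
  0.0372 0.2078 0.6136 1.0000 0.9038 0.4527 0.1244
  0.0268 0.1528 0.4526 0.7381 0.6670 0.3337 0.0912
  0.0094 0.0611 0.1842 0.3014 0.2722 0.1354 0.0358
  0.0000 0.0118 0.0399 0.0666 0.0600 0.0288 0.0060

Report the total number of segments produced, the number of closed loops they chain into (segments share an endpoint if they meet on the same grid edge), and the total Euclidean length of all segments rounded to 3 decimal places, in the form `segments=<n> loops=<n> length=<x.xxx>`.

segments=12 loops=1 length=9.589

cell (1,2): code 0100 → (1.448,3.000)–(2.000,2.166)
cell (1,3): code 1100 → (1.571,4.000)–(1.448,3.000)
cell (1,4): code 1000 → (2.000,4.501)–(1.571,4.000)
cell (2,1): code 0100 → (2.315,2.000)–(3.000,1.742)
cell (2,2): code 1110 → (2.000,2.166)–(2.315,2.000)
cell (2,4): code 1001 → (3.000,4.875)–(2.000,4.501)
cell (3,1): code 0010 → (3.000,1.742)–(3.650,2.000)
cell (3,2): code 0111 → (3.650,2.000)–(4.000,2.198)
cell (3,4): code 1001 → (4.000,4.474)–(3.000,4.875)
cell (4,2): code 0010 → (4.000,2.198)–(4.525,3.000)
cell (4,3): code 0011 → (4.525,3.000)–(4.400,4.000)
cell (4,4): code 0001 → (4.400,4.000)–(4.000,4.474)
total: 12 segments, chained into 1 closed loop(s), length Σ = 9.588732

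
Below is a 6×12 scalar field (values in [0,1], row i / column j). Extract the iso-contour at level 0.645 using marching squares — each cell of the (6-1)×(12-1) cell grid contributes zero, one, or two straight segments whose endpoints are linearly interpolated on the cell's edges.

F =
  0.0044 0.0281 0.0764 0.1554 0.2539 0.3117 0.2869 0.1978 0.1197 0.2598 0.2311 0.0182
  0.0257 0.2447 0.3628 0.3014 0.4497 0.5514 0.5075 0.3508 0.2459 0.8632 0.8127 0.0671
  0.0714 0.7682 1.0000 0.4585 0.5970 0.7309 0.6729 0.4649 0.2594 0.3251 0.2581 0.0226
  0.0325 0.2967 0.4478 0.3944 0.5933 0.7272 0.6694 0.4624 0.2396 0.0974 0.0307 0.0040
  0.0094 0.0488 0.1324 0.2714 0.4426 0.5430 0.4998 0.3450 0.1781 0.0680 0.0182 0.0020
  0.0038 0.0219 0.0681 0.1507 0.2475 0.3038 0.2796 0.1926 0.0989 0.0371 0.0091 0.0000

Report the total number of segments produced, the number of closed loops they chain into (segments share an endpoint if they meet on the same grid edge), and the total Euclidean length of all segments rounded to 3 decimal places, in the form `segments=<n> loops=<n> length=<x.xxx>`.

segments=20 loops=3 length=14.356

cell (0,8): code 0100 → (0.638,9.000)–(1.000,8.647)
cell (0,9): code 1100 → (0.712,10.000)–(0.638,9.000)
cell (0,10): code 1000 → (1.000,10.225)–(0.712,10.000)
cell (1,0): code 0100 → (1.765,1.000)–(2.000,0.823)
cell (1,1): code 1100 → (1.443,2.000)–(1.765,1.000)
cell (1,2): code 1000 → (2.000,2.656)–(1.443,2.000)
cell (1,4): code 0100 → (1.521,5.000)–(2.000,4.358)
cell (1,5): code 1100 → (1.831,6.000)–(1.521,5.000)
cell (1,6): code 1000 → (2.000,6.134)–(1.831,6.000)
cell (1,8): code 0010 → (1.000,8.647)–(1.406,9.000)
cell (1,9): code 0011 → (1.406,9.000)–(1.302,10.000)
cell (1,10): code 0001 → (1.302,10.000)–(1.000,10.225)
cell (2,0): code 0010 → (2.000,0.823)–(2.261,1.000)
cell (2,1): code 0011 → (2.261,1.000)–(2.643,2.000)
cell (2,2): code 0001 → (2.643,2.000)–(2.000,2.656)
cell (2,4): code 0110 → (2.000,4.358)–(3.000,4.386)
cell (2,6): code 1001 → (3.000,6.118)–(2.000,6.134)
cell (3,4): code 0010 → (3.000,4.386)–(3.446,5.000)
cell (3,5): code 0011 → (3.446,5.000)–(3.144,6.000)
cell (3,6): code 0001 → (3.144,6.000)–(3.000,6.118)
total: 20 segments, chained into 3 closed loop(s), length Σ = 14.356314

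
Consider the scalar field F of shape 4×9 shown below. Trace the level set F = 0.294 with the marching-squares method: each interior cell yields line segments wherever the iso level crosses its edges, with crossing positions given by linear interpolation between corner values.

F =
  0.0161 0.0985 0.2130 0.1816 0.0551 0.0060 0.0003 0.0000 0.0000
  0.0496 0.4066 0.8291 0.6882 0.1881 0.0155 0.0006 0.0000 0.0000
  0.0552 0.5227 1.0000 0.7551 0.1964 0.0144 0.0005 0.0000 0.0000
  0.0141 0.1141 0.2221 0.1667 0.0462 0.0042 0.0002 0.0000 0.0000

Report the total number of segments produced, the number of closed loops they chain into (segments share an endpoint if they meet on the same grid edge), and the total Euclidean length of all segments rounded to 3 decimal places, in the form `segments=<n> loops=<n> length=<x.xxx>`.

segments=10 loops=1 length=9.677

cell (0,0): code 0100 → (0.635,1.000)–(1.000,0.685)
cell (0,1): code 1100 → (0.131,2.000)–(0.635,1.000)
cell (0,2): code 1100 → (0.222,3.000)–(0.131,2.000)
cell (0,3): code 1000 → (1.000,3.788)–(0.222,3.000)
cell (1,0): code 0110 → (1.000,0.685)–(2.000,0.511)
cell (1,3): code 1001 → (2.000,3.825)–(1.000,3.788)
cell (2,0): code 0010 → (2.000,0.511)–(2.560,1.000)
cell (2,1): code 0011 → (2.560,1.000)–(2.908,2.000)
cell (2,2): code 0011 → (2.908,2.000)–(2.784,3.000)
cell (2,3): code 0001 → (2.784,3.000)–(2.000,3.825)
total: 10 segments, chained into 1 closed loop(s), length Σ = 9.677403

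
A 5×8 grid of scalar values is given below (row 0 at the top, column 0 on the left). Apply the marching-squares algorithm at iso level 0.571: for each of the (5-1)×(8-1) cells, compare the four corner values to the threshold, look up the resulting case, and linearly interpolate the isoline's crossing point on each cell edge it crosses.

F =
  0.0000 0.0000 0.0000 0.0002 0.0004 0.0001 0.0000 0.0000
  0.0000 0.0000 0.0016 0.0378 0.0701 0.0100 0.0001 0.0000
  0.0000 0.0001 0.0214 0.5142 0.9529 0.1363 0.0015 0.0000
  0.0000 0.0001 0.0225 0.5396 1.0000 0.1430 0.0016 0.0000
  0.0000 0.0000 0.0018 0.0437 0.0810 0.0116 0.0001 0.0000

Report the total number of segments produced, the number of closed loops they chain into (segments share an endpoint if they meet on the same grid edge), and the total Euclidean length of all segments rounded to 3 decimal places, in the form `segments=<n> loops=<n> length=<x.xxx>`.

segments=6 loops=1 length=5.338

cell (1,3): code 0100 → (1.567,4.000)–(2.000,3.129)
cell (1,4): code 1000 → (2.000,4.468)–(1.567,4.000)
cell (2,3): code 0110 → (2.000,3.129)–(3.000,3.068)
cell (2,4): code 1001 → (3.000,4.501)–(2.000,4.468)
cell (3,3): code 0010 → (3.000,3.068)–(3.467,4.000)
cell (3,4): code 0001 → (3.467,4.000)–(3.000,4.501)
total: 6 segments, chained into 1 closed loop(s), length Σ = 5.338237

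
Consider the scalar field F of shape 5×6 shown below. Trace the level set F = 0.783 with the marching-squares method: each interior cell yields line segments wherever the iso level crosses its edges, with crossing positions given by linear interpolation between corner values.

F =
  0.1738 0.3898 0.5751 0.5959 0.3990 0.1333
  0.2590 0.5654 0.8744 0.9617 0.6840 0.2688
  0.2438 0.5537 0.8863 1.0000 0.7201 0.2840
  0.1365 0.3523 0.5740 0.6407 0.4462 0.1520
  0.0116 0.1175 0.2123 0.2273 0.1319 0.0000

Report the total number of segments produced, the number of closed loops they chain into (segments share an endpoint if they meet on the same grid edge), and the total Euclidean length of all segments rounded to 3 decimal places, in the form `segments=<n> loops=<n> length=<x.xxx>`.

cell (0,1): code 0100 → (0.695,2.000)–(1.000,1.704)
cell (0,2): code 1100 → (0.511,3.000)–(0.695,2.000)
cell (0,3): code 1000 → (1.000,3.644)–(0.511,3.000)
cell (1,1): code 0110 → (1.000,1.704)–(2.000,1.689)
cell (1,3): code 1001 → (2.000,3.775)–(1.000,3.644)
cell (2,1): code 0010 → (2.000,1.689)–(2.331,2.000)
cell (2,2): code 0011 → (2.331,2.000)–(2.604,3.000)
cell (2,3): code 0001 → (2.604,3.000)–(2.000,3.775)
total: 8 segments, chained into 1 closed loop(s), length Σ = 6.731589

segments=8 loops=1 length=6.732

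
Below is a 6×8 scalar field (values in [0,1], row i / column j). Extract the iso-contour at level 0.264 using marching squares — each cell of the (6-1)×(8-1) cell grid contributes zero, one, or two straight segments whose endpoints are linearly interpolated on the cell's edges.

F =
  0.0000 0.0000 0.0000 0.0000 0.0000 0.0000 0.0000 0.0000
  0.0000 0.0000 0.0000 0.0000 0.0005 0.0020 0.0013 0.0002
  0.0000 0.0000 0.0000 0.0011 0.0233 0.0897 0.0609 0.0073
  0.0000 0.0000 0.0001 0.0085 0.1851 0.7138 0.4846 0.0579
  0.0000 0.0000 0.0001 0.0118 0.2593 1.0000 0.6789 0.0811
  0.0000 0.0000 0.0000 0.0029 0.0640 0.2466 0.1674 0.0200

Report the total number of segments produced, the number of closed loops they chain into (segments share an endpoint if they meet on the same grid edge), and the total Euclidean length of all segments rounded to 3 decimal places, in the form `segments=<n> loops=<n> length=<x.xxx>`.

segments=8 loops=1 length=8.369

cell (2,4): code 0100 → (2.279,5.000)–(3.000,4.149)
cell (2,5): code 1100 → (2.479,6.000)–(2.279,5.000)
cell (2,6): code 1000 → (3.000,6.517)–(2.479,6.000)
cell (3,4): code 0110 → (3.000,4.149)–(4.000,4.006)
cell (3,6): code 1001 → (4.000,6.694)–(3.000,6.517)
cell (4,4): code 0010 → (4.000,4.006)–(4.977,5.000)
cell (4,5): code 0011 → (4.977,5.000)–(4.811,6.000)
cell (4,6): code 0001 → (4.811,6.000)–(4.000,6.694)
total: 8 segments, chained into 1 closed loop(s), length Σ = 8.368897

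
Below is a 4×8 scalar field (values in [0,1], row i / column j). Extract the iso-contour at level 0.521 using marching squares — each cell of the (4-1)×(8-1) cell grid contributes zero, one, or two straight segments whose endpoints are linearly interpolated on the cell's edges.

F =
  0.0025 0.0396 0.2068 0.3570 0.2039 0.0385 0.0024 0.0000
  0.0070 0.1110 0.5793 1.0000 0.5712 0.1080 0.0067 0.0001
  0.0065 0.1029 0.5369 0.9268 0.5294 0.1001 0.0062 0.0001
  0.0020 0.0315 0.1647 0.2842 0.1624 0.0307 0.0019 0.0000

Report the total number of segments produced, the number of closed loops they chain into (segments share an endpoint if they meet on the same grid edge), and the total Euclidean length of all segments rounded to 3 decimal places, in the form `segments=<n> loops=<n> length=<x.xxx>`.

cell (0,1): code 0100 → (0.843,2.000)–(1.000,1.876)
cell (0,2): code 1100 → (0.255,3.000)–(0.843,2.000)
cell (0,3): code 1100 → (0.863,4.000)–(0.255,3.000)
cell (0,4): code 1000 → (1.000,4.108)–(0.863,4.000)
cell (1,1): code 0110 → (1.000,1.876)–(2.000,1.963)
cell (1,4): code 1001 → (2.000,4.020)–(1.000,4.108)
cell (2,1): code 0010 → (2.000,1.963)–(2.043,2.000)
cell (2,2): code 0011 → (2.043,2.000)–(2.631,3.000)
cell (2,3): code 0011 → (2.631,3.000)–(2.023,4.000)
cell (2,4): code 0001 → (2.023,4.000)–(2.000,4.020)
total: 10 segments, chained into 1 closed loop(s), length Σ = 7.130439

segments=10 loops=1 length=7.130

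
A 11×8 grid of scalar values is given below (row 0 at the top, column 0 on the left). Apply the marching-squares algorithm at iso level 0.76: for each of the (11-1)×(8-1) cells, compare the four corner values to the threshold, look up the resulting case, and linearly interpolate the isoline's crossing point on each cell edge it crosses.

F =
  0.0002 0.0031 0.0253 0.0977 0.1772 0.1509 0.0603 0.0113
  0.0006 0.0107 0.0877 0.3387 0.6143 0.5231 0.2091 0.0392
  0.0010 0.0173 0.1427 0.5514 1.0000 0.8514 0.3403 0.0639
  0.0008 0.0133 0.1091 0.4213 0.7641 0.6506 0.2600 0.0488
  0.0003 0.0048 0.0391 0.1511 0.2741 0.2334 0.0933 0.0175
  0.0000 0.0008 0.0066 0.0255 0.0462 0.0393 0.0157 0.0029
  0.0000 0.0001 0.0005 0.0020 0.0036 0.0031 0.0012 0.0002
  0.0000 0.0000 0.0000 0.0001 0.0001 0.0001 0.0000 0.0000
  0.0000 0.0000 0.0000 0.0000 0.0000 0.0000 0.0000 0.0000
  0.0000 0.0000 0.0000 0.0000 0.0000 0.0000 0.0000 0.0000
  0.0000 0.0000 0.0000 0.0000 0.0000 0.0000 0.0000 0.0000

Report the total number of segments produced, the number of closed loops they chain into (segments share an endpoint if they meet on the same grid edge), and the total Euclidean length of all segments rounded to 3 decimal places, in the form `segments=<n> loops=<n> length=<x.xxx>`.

cell (1,3): code 0100 → (1.378,4.000)–(2.000,3.465)
cell (1,4): code 1100 → (1.722,5.000)–(1.378,4.000)
cell (1,5): code 1000 → (2.000,5.179)–(1.722,5.000)
cell (2,3): code 0110 → (2.000,3.465)–(3.000,3.988)
cell (2,4): code 1011 → (3.000,4.036)–(2.455,5.000)
cell (2,5): code 0001 → (2.455,5.000)–(2.000,5.179)
cell (3,3): code 0010 → (3.000,3.988)–(3.008,4.000)
cell (3,4): code 0001 → (3.008,4.000)–(3.000,4.036)
total: 8 segments, chained into 1 closed loop(s), length Σ = 4.985418

segments=8 loops=1 length=4.985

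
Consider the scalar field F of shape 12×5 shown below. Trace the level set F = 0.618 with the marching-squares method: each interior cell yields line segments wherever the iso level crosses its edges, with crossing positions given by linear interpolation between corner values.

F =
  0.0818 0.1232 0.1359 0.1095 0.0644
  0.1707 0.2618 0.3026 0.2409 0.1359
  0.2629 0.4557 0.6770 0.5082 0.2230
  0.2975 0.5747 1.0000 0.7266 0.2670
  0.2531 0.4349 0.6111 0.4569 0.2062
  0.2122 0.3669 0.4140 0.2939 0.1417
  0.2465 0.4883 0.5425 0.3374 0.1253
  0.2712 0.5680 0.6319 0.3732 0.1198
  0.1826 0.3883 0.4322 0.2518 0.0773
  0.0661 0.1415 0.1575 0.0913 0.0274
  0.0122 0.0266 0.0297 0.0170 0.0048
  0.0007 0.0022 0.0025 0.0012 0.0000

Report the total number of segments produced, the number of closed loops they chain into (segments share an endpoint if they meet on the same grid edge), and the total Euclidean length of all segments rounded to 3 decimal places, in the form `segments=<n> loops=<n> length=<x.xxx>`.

cell (1,1): code 0100 → (1.842,2.000)–(2.000,1.733)
cell (1,2): code 1000 → (2.000,2.350)–(1.842,2.000)
cell (2,1): code 0110 → (2.000,1.733)–(3.000,1.102)
cell (2,2): code 1101 → (2.503,3.000)–(2.000,2.350)
cell (2,3): code 1000 → (3.000,3.236)–(2.503,3.000)
cell (3,1): code 0010 → (3.000,1.102)–(3.982,2.000)
cell (3,2): code 0011 → (3.982,2.000)–(3.403,3.000)
cell (3,3): code 0001 → (3.403,3.000)–(3.000,3.236)
cell (6,1): code 0100 → (6.845,2.000)–(7.000,1.782)
cell (6,2): code 1000 → (7.000,2.054)–(6.845,2.000)
cell (7,1): code 0010 → (7.000,1.782)–(7.070,2.000)
cell (7,2): code 0001 → (7.070,2.000)–(7.000,2.054)
total: 12 segments, chained into 2 closed loop(s), length Σ = 6.950421

segments=12 loops=2 length=6.950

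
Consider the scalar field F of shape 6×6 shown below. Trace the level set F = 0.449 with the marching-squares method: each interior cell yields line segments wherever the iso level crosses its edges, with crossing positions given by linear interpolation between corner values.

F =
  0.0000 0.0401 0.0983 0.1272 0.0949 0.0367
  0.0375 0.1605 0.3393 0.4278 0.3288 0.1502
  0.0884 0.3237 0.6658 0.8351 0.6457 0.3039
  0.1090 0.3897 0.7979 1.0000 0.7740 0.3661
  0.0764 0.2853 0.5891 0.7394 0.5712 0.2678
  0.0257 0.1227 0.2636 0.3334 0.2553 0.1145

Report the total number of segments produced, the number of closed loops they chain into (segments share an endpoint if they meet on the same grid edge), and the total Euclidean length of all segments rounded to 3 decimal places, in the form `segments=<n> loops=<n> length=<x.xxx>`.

cell (1,1): code 0100 → (1.336,2.000)–(2.000,1.366)
cell (1,2): code 1100 → (1.052,3.000)–(1.336,2.000)
cell (1,3): code 1100 → (1.379,4.000)–(1.052,3.000)
cell (1,4): code 1000 → (2.000,4.575)–(1.379,4.000)
cell (2,1): code 0110 → (2.000,1.366)–(3.000,1.145)
cell (2,4): code 1001 → (3.000,4.797)–(2.000,4.575)
cell (3,1): code 0110 → (3.000,1.145)–(4.000,1.539)
cell (3,4): code 1001 → (4.000,4.403)–(3.000,4.797)
cell (4,1): code 0010 → (4.000,1.539)–(4.430,2.000)
cell (4,2): code 0011 → (4.430,2.000)–(4.715,3.000)
cell (4,3): code 0011 → (4.715,3.000)–(4.387,4.000)
cell (4,4): code 0001 → (4.387,4.000)–(4.000,4.403)
total: 12 segments, chained into 1 closed loop(s), length Σ = 11.335431

segments=12 loops=1 length=11.335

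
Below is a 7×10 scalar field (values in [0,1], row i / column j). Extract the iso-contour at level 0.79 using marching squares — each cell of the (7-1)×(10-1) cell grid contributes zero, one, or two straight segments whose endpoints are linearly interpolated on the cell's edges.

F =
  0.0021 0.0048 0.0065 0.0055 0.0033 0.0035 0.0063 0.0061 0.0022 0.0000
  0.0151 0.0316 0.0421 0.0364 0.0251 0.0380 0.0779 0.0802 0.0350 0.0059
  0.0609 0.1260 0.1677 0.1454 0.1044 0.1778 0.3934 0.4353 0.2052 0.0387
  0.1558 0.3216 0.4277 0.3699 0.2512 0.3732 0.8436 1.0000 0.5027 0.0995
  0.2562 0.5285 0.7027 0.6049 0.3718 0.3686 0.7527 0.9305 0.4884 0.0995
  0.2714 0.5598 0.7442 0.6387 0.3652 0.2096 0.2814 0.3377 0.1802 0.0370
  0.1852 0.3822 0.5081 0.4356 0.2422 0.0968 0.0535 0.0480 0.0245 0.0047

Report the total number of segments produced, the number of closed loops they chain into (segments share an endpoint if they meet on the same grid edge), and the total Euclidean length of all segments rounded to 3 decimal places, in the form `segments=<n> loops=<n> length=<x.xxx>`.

segments=8 loops=1 length=5.047

cell (2,5): code 0100 → (2.881,6.000)–(3.000,5.886)
cell (2,6): code 1100 → (2.628,7.000)–(2.881,6.000)
cell (2,7): code 1000 → (3.000,7.422)–(2.628,7.000)
cell (3,5): code 0010 → (3.000,5.886)–(3.590,6.000)
cell (3,6): code 0111 → (3.590,6.000)–(4.000,6.210)
cell (3,7): code 1001 → (4.000,7.318)–(3.000,7.422)
cell (4,6): code 0010 → (4.000,6.210)–(4.237,7.000)
cell (4,7): code 0001 → (4.237,7.000)–(4.000,7.318)
total: 8 segments, chained into 1 closed loop(s), length Σ = 5.047257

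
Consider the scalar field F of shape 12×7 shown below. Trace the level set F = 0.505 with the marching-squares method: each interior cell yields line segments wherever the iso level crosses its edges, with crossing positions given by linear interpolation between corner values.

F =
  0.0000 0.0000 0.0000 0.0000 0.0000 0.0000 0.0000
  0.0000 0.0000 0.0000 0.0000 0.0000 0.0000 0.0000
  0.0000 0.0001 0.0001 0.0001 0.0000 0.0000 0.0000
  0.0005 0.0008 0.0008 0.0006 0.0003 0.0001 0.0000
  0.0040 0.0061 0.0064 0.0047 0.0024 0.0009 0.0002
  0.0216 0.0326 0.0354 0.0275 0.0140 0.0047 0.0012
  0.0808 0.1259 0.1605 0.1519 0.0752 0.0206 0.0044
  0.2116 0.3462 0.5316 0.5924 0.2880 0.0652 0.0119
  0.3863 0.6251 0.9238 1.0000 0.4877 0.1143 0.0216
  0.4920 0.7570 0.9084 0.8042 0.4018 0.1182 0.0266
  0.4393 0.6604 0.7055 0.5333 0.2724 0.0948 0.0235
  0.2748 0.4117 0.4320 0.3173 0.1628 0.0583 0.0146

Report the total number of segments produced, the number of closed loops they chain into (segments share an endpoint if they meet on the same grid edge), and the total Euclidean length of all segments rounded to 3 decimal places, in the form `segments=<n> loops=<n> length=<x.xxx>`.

cell (6,1): code 0100 → (6.928,2.000)–(7.000,1.857)
cell (6,2): code 1100 → (6.802,3.000)–(6.928,2.000)
cell (6,3): code 1000 → (7.000,3.287)–(6.802,3.000)
cell (7,0): code 0100 → (7.569,1.000)–(8.000,0.497)
cell (7,1): code 1110 → (7.000,1.857)–(7.569,1.000)
cell (7,3): code 1001 → (8.000,3.966)–(7.000,3.287)
cell (8,0): code 0110 → (8.000,0.497)–(9.000,0.049)
cell (8,3): code 1001 → (9.000,3.744)–(8.000,3.966)
cell (9,0): code 0110 → (9.000,0.049)–(10.000,0.297)
cell (9,3): code 1001 → (10.000,3.108)–(9.000,3.744)
cell (10,0): code 0010 → (10.000,0.297)–(10.625,1.000)
cell (10,1): code 0011 → (10.625,1.000)–(10.733,2.000)
cell (10,2): code 0011 → (10.733,2.000)–(10.131,3.000)
cell (10,3): code 0001 → (10.131,3.000)–(10.000,3.108)
total: 14 segments, chained into 1 closed loop(s), length Σ = 12.035624

segments=14 loops=1 length=12.036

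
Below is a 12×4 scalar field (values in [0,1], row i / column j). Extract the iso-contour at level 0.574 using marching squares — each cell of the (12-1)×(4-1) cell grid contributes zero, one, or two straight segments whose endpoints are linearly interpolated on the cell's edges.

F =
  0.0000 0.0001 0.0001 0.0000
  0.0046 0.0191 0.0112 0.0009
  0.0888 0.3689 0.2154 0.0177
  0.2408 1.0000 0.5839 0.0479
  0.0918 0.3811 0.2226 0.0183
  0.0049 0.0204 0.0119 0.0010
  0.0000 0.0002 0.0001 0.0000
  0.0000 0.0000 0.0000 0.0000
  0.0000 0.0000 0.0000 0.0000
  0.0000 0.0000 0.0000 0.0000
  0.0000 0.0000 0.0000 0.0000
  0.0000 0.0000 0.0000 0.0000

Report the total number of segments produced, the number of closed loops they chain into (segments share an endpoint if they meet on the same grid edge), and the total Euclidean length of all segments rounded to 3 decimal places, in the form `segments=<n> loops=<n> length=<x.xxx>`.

cell (2,0): code 0100 → (2.325,1.000)–(3.000,0.439)
cell (2,1): code 1100 → (2.973,2.000)–(2.325,1.000)
cell (2,2): code 1000 → (3.000,2.018)–(2.973,2.000)
cell (3,0): code 0010 → (3.000,0.439)–(3.688,1.000)
cell (3,1): code 0011 → (3.688,1.000)–(3.027,2.000)
cell (3,2): code 0001 → (3.027,2.000)–(3.000,2.018)
total: 6 segments, chained into 1 closed loop(s), length Σ = 4.221823

segments=6 loops=1 length=4.222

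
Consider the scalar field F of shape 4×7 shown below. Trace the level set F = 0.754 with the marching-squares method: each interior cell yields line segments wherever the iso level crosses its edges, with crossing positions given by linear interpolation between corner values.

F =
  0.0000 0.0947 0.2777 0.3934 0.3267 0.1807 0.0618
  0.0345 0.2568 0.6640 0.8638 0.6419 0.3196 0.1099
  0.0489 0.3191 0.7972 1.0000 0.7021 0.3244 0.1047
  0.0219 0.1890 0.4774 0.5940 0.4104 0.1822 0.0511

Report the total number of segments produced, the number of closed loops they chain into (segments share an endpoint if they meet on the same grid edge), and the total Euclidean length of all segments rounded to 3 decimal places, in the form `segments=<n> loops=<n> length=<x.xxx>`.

cell (0,2): code 0100 → (0.767,3.000)–(1.000,2.450)
cell (0,3): code 1000 → (1.000,3.495)–(0.767,3.000)
cell (1,1): code 0100 → (1.676,2.000)–(2.000,1.910)
cell (1,2): code 1110 → (1.000,2.450)–(1.676,2.000)
cell (1,3): code 1001 → (2.000,3.826)–(1.000,3.495)
cell (2,1): code 0010 → (2.000,1.910)–(2.135,2.000)
cell (2,2): code 0011 → (2.135,2.000)–(2.606,3.000)
cell (2,3): code 0001 → (2.606,3.000)–(2.000,3.826)
total: 8 segments, chained into 1 closed loop(s), length Σ = 5.638300

segments=8 loops=1 length=5.638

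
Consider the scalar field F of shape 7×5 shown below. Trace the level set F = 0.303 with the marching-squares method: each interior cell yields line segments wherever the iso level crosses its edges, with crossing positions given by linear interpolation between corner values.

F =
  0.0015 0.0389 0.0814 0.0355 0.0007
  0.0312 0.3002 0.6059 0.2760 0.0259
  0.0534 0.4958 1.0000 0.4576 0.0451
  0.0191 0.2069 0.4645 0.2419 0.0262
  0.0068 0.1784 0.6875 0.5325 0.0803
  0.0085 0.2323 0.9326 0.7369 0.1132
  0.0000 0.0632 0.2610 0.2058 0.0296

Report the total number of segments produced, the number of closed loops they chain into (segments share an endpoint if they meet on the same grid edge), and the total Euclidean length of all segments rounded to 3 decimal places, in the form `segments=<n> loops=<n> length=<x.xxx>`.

segments=18 loops=1 length=14.626

cell (0,1): code 0100 → (0.422,2.000)–(1.000,1.009)
cell (0,2): code 1000 → (1.000,2.918)–(0.422,2.000)
cell (1,0): code 0100 → (1.014,1.000)–(2.000,0.564)
cell (1,1): code 1110 → (1.000,1.009)–(1.014,1.000)
cell (1,2): code 1101 → (1.149,3.000)–(1.000,2.918)
cell (1,3): code 1000 → (2.000,3.375)–(1.149,3.000)
cell (2,0): code 0010 → (2.000,0.564)–(2.667,1.000)
cell (2,1): code 0111 → (2.667,1.000)–(3.000,1.373)
cell (2,2): code 1011 → (3.000,2.726)–(2.717,3.000)
cell (2,3): code 0001 → (2.717,3.000)–(2.000,3.375)
cell (3,1): code 0110 → (3.000,1.373)–(4.000,1.245)
cell (3,2): code 1101 → (3.210,3.000)–(3.000,2.726)
cell (3,3): code 1000 → (4.000,3.508)–(3.210,3.000)
cell (4,1): code 0110 → (4.000,1.245)–(5.000,1.101)
cell (4,3): code 1001 → (5.000,3.696)–(4.000,3.508)
cell (5,1): code 0010 → (5.000,1.101)–(5.937,2.000)
cell (5,2): code 0011 → (5.937,2.000)–(5.817,3.000)
cell (5,3): code 0001 → (5.817,3.000)–(5.000,3.696)
total: 18 segments, chained into 1 closed loop(s), length Σ = 14.625989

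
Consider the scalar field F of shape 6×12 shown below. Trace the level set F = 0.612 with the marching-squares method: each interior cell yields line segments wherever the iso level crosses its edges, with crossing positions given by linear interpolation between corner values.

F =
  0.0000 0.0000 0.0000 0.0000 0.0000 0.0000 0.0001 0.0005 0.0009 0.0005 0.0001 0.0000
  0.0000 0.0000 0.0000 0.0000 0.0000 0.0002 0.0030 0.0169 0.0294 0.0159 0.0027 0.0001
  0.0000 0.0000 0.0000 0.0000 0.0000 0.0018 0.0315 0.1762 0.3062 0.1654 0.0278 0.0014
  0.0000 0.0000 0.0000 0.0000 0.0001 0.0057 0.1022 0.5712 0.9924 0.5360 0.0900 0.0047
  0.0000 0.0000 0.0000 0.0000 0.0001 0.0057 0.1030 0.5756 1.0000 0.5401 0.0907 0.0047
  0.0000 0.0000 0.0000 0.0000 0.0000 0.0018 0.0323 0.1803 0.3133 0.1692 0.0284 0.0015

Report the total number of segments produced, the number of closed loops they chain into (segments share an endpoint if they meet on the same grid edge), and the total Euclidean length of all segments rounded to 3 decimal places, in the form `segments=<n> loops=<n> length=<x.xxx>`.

segments=6 loops=1 length=6.151

cell (2,7): code 0100 → (2.446,8.000)–(3.000,7.097)
cell (2,8): code 1000 → (3.000,8.833)–(2.446,8.000)
cell (3,7): code 0110 → (3.000,7.097)–(4.000,7.086)
cell (3,8): code 1001 → (4.000,8.844)–(3.000,8.833)
cell (4,7): code 0010 → (4.000,7.086)–(4.565,8.000)
cell (4,8): code 0001 → (4.565,8.000)–(4.000,8.844)
total: 6 segments, chained into 1 closed loop(s), length Σ = 6.150942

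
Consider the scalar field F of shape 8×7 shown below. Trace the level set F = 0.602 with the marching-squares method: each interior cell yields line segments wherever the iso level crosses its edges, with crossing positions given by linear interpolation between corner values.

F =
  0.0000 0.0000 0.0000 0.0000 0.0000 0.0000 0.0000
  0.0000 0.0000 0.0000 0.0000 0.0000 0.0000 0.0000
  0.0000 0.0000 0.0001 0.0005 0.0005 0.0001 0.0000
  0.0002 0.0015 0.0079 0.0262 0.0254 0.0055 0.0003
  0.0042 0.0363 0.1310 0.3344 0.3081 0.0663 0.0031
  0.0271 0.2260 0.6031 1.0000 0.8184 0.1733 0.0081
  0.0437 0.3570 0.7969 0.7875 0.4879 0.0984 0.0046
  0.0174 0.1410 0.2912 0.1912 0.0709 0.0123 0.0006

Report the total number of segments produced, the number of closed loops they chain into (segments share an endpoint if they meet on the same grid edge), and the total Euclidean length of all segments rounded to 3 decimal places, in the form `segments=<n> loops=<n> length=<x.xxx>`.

segments=10 loops=1 length=7.349

cell (4,1): code 0100 → (4.998,2.000)–(5.000,1.997)
cell (4,2): code 1100 → (4.402,3.000)–(4.998,2.000)
cell (4,3): code 1100 → (4.576,4.000)–(4.402,3.000)
cell (4,4): code 1000 → (5.000,4.335)–(4.576,4.000)
cell (5,1): code 0110 → (5.000,1.997)–(6.000,1.557)
cell (5,3): code 1011 → (6.000,3.619)–(5.655,4.000)
cell (5,4): code 0001 → (5.655,4.000)–(5.000,4.335)
cell (6,1): code 0010 → (6.000,1.557)–(6.385,2.000)
cell (6,2): code 0011 → (6.385,2.000)–(6.311,3.000)
cell (6,3): code 0001 → (6.311,3.000)–(6.000,3.619)
total: 10 segments, chained into 1 closed loop(s), length Σ = 7.348589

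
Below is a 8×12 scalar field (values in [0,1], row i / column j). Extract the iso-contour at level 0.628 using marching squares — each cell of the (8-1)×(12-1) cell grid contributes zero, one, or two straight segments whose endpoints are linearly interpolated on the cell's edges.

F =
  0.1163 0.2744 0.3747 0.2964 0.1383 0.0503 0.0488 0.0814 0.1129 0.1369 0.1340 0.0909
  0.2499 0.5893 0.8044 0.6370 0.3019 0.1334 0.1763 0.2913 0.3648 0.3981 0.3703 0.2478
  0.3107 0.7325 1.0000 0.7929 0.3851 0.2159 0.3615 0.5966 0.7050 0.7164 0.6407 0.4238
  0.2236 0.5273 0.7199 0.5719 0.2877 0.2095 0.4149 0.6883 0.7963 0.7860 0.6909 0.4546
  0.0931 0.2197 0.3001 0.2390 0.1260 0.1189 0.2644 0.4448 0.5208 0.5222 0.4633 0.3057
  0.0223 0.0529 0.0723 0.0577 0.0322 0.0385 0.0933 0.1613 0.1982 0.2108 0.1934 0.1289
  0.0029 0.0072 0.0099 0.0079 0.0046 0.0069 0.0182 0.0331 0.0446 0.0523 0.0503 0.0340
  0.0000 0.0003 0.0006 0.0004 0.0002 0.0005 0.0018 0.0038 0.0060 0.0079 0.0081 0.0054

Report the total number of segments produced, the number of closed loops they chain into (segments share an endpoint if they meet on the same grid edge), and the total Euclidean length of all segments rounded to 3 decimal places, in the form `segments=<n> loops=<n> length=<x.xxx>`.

cell (0,1): code 0100 → (0.589,2.000)–(1.000,1.180)
cell (0,2): code 1100 → (0.974,3.000)–(0.589,2.000)
cell (0,3): code 1000 → (1.000,3.027)–(0.974,3.000)
cell (1,0): code 0100 → (1.270,1.000)–(2.000,0.752)
cell (1,1): code 1110 → (1.000,1.180)–(1.270,1.000)
cell (1,3): code 1001 → (2.000,3.404)–(1.000,3.027)
cell (1,7): code 0100 → (1.774,8.000)–(2.000,7.290)
cell (1,8): code 1100 → (1.722,9.000)–(1.774,8.000)
cell (1,9): code 1100 → (1.953,10.000)–(1.722,9.000)
cell (1,10): code 1000 → (2.000,10.059)–(1.953,10.000)
cell (2,0): code 0010 → (2.000,0.752)–(2.509,1.000)
cell (2,1): code 0111 → (2.509,1.000)–(3.000,1.523)
cell (2,2): code 1011 → (3.000,2.621)–(2.746,3.000)
cell (2,3): code 0001 → (2.746,3.000)–(2.000,3.404)
cell (2,6): code 0100 → (2.342,7.000)–(3.000,6.779)
cell (2,7): code 1110 → (2.000,7.290)–(2.342,7.000)
cell (2,10): code 1001 → (3.000,10.266)–(2.000,10.059)
cell (3,1): code 0010 → (3.000,1.523)–(3.219,2.000)
cell (3,2): code 0001 → (3.219,2.000)–(3.000,2.621)
cell (3,6): code 0010 → (3.000,6.779)–(3.248,7.000)
cell (3,7): code 0011 → (3.248,7.000)–(3.611,8.000)
cell (3,8): code 0011 → (3.611,8.000)–(3.599,9.000)
cell (3,9): code 0011 → (3.599,9.000)–(3.276,10.000)
cell (3,10): code 0001 → (3.276,10.000)–(3.000,10.266)
total: 24 segments, chained into 2 closed loop(s), length Σ = 16.803530

segments=24 loops=2 length=16.804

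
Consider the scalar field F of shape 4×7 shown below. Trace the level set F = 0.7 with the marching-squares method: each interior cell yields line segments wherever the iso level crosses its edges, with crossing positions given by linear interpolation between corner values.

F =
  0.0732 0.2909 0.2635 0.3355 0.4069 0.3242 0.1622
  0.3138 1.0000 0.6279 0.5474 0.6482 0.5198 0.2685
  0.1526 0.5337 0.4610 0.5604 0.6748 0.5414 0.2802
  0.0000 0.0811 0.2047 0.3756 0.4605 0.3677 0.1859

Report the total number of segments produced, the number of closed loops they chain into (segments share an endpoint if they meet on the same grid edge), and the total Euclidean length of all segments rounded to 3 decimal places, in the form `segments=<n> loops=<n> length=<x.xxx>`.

cell (0,0): code 0100 → (0.577,1.000)–(1.000,0.563)
cell (0,1): code 1000 → (1.000,1.806)–(0.577,1.000)
cell (1,0): code 0010 → (1.000,0.563)–(1.643,1.000)
cell (1,1): code 0001 → (1.643,1.000)–(1.000,1.806)
total: 4 segments, chained into 1 closed loop(s), length Σ = 3.328196

segments=4 loops=1 length=3.328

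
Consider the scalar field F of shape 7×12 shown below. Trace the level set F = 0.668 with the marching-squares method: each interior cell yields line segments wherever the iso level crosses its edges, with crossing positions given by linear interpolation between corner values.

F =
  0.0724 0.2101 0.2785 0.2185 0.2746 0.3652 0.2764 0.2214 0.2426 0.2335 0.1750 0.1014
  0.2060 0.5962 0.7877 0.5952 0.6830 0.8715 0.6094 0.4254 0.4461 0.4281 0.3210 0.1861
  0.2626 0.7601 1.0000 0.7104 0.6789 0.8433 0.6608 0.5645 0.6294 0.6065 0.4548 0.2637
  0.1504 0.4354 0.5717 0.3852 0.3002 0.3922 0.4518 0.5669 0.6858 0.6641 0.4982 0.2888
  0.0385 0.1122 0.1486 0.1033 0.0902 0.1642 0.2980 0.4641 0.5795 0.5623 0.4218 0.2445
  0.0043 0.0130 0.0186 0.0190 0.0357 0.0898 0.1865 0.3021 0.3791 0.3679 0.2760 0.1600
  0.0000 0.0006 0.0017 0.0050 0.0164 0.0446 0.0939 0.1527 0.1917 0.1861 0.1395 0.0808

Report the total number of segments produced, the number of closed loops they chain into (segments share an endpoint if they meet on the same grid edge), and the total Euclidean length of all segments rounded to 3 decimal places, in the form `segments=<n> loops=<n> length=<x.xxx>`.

cell (0,1): code 0100 → (0.765,2.000)–(1.000,1.375)
cell (0,2): code 1000 → (1.000,2.622)–(0.765,2.000)
cell (0,3): code 0100 → (0.963,4.000)–(1.000,3.829)
cell (0,4): code 1100 → (0.598,5.000)–(0.963,4.000)
cell (0,5): code 1000 → (1.000,5.776)–(0.598,5.000)
cell (1,0): code 0100 → (1.438,1.000)–(2.000,0.815)
cell (1,1): code 1110 → (1.000,1.375)–(1.438,1.000)
cell (1,2): code 1101 → (1.632,3.000)–(1.000,2.622)
cell (1,3): code 1110 → (1.000,3.829)–(1.632,3.000)
cell (1,5): code 1001 → (2.000,5.961)–(1.000,5.776)
cell (2,0): code 0010 → (2.000,0.815)–(2.284,1.000)
cell (2,1): code 0011 → (2.284,1.000)–(2.775,2.000)
cell (2,2): code 0011 → (2.775,2.000)–(2.130,3.000)
cell (2,3): code 0011 → (2.130,3.000)–(2.029,4.000)
cell (2,4): code 0011 → (2.029,4.000)–(2.389,5.000)
cell (2,5): code 0001 → (2.389,5.000)–(2.000,5.961)
cell (2,7): code 0100 → (2.684,8.000)–(3.000,7.850)
cell (2,8): code 1000 → (3.000,8.820)–(2.684,8.000)
cell (3,7): code 0010 → (3.000,7.850)–(3.167,8.000)
cell (3,8): code 0001 → (3.167,8.000)–(3.000,8.820)
total: 20 segments, chained into 2 closed loop(s), length Σ = 15.447190

segments=20 loops=2 length=15.447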